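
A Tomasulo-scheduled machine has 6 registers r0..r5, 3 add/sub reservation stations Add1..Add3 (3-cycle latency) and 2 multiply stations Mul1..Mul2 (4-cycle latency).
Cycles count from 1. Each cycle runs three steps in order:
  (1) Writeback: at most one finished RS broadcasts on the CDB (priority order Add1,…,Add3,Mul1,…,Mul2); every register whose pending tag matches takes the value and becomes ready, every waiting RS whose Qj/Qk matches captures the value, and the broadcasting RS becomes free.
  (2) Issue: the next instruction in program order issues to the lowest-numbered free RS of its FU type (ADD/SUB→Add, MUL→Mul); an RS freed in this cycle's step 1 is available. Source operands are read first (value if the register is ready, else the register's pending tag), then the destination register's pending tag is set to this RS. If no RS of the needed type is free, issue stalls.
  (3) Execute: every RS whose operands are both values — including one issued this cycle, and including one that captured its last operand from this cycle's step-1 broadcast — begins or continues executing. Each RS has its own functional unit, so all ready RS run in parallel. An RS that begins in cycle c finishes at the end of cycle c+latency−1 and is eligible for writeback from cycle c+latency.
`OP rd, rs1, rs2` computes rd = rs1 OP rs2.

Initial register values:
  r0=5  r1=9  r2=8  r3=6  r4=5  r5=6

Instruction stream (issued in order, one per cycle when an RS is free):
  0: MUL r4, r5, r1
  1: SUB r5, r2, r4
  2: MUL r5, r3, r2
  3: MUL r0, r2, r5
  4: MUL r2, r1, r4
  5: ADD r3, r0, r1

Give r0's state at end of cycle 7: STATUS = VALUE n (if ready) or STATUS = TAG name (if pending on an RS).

STATUS = TAG Mul1

c1: issue MUL r4<-Mul1 | r0:5,r1:9,r2:8,r3:6,r4:Mul1,r5:6
c2: issue SUB r5<-Add1 | r0:5,r1:9,r2:8,r3:6,r4:Mul1,r5:Add1
c3: issue MUL r5<-Mul2 | r0:5,r1:9,r2:8,r3:6,r4:Mul1,r5:Mul2
c4: stall | r0:5,r1:9,r2:8,r3:6,r4:Mul1,r5:Mul2
c5: CDB Mul1=54; issue MUL r0<-Mul1 | r0:Mul1,r1:9,r2:8,r3:6,r4:54,r5:Mul2
c6: stall | r0:Mul1,r1:9,r2:8,r3:6,r4:54,r5:Mul2
c7: CDB Mul2=48; issue MUL r2<-Mul2 | r0:Mul1,r1:9,r2:Mul2,r3:6,r4:54,r5:48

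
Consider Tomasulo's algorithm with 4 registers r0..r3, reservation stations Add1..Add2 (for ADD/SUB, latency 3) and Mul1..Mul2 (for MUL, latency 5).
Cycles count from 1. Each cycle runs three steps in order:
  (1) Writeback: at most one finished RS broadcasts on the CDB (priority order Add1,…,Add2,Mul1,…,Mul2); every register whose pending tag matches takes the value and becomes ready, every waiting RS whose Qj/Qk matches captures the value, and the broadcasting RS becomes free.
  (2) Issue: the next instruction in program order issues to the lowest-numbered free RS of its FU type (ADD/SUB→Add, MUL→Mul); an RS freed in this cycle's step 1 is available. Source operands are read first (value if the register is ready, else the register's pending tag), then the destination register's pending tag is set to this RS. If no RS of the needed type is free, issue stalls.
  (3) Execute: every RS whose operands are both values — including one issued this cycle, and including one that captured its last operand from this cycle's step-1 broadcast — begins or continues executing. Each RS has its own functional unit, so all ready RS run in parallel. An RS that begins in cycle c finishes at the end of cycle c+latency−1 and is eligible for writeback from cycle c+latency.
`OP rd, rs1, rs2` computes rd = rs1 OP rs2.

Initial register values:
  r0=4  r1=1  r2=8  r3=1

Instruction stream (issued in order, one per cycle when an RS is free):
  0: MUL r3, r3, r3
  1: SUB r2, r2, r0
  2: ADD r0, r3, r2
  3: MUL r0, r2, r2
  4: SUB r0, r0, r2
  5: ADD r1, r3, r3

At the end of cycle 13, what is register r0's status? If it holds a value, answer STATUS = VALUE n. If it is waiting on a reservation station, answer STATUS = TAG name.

c1: issue MUL r3<-Mul1 | r0:4,r1:1,r2:8,r3:Mul1
c2: issue SUB r2<-Add1 | r0:4,r1:1,r2:Add1,r3:Mul1
c3: issue ADD r0<-Add2 | r0:Add2,r1:1,r2:Add1,r3:Mul1
c4: issue MUL r0<-Mul2 | r0:Mul2,r1:1,r2:Add1,r3:Mul1
c5: CDB Add1=4; issue SUB r0<-Add1 | r0:Add1,r1:1,r2:4,r3:Mul1
c6: CDB Mul1=1; stall | r0:Add1,r1:1,r2:4,r3:1
c7: stall | r0:Add1,r1:1,r2:4,r3:1
c8: stall | r0:Add1,r1:1,r2:4,r3:1
c9: CDB Add2=5; issue ADD r1<-Add2 | r0:Add1,r1:Add2,r2:4,r3:1
c10: CDB Mul2=16 | r0:Add1,r1:Add2,r2:4,r3:1
c11: - | r0:Add1,r1:Add2,r2:4,r3:1
c12: CDB Add2=2 | r0:Add1,r1:2,r2:4,r3:1
c13: CDB Add1=12 | r0:12,r1:2,r2:4,r3:1

STATUS = VALUE 12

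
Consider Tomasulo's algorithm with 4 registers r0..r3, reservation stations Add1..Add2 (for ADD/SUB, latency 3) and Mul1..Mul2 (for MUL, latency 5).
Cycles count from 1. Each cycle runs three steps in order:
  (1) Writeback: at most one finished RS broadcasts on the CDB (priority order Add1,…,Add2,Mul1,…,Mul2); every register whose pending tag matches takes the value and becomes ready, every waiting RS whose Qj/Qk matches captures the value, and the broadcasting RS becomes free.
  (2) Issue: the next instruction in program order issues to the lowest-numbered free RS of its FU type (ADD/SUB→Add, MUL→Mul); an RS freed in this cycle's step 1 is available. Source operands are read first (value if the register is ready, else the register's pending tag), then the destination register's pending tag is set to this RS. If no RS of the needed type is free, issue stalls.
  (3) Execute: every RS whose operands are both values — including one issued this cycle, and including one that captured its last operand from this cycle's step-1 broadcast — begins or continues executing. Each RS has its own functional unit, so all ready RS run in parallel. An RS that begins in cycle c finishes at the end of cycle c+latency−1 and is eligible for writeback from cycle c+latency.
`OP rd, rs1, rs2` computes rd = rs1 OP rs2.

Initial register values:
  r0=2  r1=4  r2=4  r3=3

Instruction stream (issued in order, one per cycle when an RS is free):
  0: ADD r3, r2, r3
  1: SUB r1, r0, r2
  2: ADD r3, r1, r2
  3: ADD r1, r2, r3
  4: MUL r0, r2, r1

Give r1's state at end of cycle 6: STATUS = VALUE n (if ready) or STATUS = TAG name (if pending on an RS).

STATUS = TAG Add2

c1: issue ADD r3<-Add1 | r0:2,r1:4,r2:4,r3:Add1
c2: issue SUB r1<-Add2 | r0:2,r1:Add2,r2:4,r3:Add1
c3: stall | r0:2,r1:Add2,r2:4,r3:Add1
c4: CDB Add1=7; issue ADD r3<-Add1 | r0:2,r1:Add2,r2:4,r3:Add1
c5: CDB Add2=-2; issue ADD r1<-Add2 | r0:2,r1:Add2,r2:4,r3:Add1
c6: issue MUL r0<-Mul1 | r0:Mul1,r1:Add2,r2:4,r3:Add1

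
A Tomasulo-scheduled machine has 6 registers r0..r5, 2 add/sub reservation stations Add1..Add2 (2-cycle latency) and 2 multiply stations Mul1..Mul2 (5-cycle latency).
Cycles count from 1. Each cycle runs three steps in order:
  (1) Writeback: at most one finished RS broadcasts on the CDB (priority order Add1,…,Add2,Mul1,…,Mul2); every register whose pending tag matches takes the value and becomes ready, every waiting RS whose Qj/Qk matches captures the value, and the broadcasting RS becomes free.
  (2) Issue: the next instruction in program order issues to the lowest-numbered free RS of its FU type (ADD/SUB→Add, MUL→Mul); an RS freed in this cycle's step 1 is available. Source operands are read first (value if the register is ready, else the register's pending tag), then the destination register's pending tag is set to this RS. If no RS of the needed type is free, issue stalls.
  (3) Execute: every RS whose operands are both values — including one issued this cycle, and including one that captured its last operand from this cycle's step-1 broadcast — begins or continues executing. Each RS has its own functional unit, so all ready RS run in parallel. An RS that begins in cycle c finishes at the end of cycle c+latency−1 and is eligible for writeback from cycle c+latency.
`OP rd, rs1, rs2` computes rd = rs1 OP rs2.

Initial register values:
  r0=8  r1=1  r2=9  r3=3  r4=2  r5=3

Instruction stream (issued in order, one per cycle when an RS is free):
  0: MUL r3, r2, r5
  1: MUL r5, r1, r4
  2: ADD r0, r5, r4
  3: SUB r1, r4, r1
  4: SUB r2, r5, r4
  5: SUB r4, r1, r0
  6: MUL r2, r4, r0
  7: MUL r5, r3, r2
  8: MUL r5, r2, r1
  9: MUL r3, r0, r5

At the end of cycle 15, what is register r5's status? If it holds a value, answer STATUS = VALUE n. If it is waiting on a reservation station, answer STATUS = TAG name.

STATUS = TAG Mul2

c1: issue MUL r3<-Mul1 | r0:8,r1:1,r2:9,r3:Mul1,r4:2,r5:3
c2: issue MUL r5<-Mul2 | r0:8,r1:1,r2:9,r3:Mul1,r4:2,r5:Mul2
c3: issue ADD r0<-Add1 | r0:Add1,r1:1,r2:9,r3:Mul1,r4:2,r5:Mul2
c4: issue SUB r1<-Add2 | r0:Add1,r1:Add2,r2:9,r3:Mul1,r4:2,r5:Mul2
c5: stall | r0:Add1,r1:Add2,r2:9,r3:Mul1,r4:2,r5:Mul2
c6: CDB Add2=1; issue SUB r2<-Add2 | r0:Add1,r1:1,r2:Add2,r3:Mul1,r4:2,r5:Mul2
c7: CDB Mul1=27; stall | r0:Add1,r1:1,r2:Add2,r3:27,r4:2,r5:Mul2
c8: CDB Mul2=2; stall | r0:Add1,r1:1,r2:Add2,r3:27,r4:2,r5:2
c9: stall | r0:Add1,r1:1,r2:Add2,r3:27,r4:2,r5:2
c10: CDB Add1=4; issue SUB r4<-Add1 | r0:4,r1:1,r2:Add2,r3:27,r4:Add1,r5:2
c11: CDB Add2=0; issue MUL r2<-Mul1 | r0:4,r1:1,r2:Mul1,r3:27,r4:Add1,r5:2
c12: CDB Add1=-3; issue MUL r5<-Mul2 | r0:4,r1:1,r2:Mul1,r3:27,r4:-3,r5:Mul2
c13: stall | r0:4,r1:1,r2:Mul1,r3:27,r4:-3,r5:Mul2
c14: stall | r0:4,r1:1,r2:Mul1,r3:27,r4:-3,r5:Mul2
c15: stall | r0:4,r1:1,r2:Mul1,r3:27,r4:-3,r5:Mul2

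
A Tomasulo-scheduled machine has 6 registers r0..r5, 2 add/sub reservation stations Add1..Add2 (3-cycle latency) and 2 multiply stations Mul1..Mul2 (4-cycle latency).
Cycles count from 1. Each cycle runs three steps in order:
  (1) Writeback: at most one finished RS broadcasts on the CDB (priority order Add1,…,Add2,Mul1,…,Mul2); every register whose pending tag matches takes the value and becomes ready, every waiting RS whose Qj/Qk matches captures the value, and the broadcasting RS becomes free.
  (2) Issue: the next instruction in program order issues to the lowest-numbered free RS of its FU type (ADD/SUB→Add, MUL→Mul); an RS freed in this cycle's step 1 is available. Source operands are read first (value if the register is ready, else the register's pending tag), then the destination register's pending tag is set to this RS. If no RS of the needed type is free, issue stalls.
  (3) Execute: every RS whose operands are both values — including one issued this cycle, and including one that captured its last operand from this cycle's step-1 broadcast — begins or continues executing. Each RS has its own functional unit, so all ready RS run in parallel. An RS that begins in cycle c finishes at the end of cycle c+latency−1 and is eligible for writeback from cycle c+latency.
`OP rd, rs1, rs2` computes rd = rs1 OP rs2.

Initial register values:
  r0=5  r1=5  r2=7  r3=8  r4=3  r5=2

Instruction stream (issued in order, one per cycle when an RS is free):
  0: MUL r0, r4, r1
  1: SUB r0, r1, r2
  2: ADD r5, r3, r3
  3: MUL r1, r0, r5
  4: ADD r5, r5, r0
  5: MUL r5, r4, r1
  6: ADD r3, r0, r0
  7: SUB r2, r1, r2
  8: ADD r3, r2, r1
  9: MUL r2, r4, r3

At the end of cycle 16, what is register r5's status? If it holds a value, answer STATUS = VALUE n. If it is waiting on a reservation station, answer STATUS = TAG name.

STATUS = VALUE -96

c1: issue MUL r0<-Mul1 | r0:Mul1,r1:5,r2:7,r3:8,r4:3,r5:2
c2: issue SUB r0<-Add1 | r0:Add1,r1:5,r2:7,r3:8,r4:3,r5:2
c3: issue ADD r5<-Add2 | r0:Add1,r1:5,r2:7,r3:8,r4:3,r5:Add2
c4: issue MUL r1<-Mul2 | r0:Add1,r1:Mul2,r2:7,r3:8,r4:3,r5:Add2
c5: CDB Add1=-2; issue ADD r5<-Add1 | r0:-2,r1:Mul2,r2:7,r3:8,r4:3,r5:Add1
c6: CDB Add2=16; stall | r0:-2,r1:Mul2,r2:7,r3:8,r4:3,r5:Add1
c7: CDB Mul1=15; issue MUL r5<-Mul1 | r0:-2,r1:Mul2,r2:7,r3:8,r4:3,r5:Mul1
c8: issue ADD r3<-Add2 | r0:-2,r1:Mul2,r2:7,r3:Add2,r4:3,r5:Mul1
c9: CDB Add1=14; issue SUB r2<-Add1 | r0:-2,r1:Mul2,r2:Add1,r3:Add2,r4:3,r5:Mul1
c10: CDB Mul2=-32; stall | r0:-2,r1:-32,r2:Add1,r3:Add2,r4:3,r5:Mul1
c11: CDB Add2=-4; issue ADD r3<-Add2 | r0:-2,r1:-32,r2:Add1,r3:Add2,r4:3,r5:Mul1
c12: issue MUL r2<-Mul2 | r0:-2,r1:-32,r2:Mul2,r3:Add2,r4:3,r5:Mul1
c13: CDB Add1=-39 | r0:-2,r1:-32,r2:Mul2,r3:Add2,r4:3,r5:Mul1
c14: CDB Mul1=-96 | r0:-2,r1:-32,r2:Mul2,r3:Add2,r4:3,r5:-96
c15: - | r0:-2,r1:-32,r2:Mul2,r3:Add2,r4:3,r5:-96
c16: CDB Add2=-71 | r0:-2,r1:-32,r2:Mul2,r3:-71,r4:3,r5:-96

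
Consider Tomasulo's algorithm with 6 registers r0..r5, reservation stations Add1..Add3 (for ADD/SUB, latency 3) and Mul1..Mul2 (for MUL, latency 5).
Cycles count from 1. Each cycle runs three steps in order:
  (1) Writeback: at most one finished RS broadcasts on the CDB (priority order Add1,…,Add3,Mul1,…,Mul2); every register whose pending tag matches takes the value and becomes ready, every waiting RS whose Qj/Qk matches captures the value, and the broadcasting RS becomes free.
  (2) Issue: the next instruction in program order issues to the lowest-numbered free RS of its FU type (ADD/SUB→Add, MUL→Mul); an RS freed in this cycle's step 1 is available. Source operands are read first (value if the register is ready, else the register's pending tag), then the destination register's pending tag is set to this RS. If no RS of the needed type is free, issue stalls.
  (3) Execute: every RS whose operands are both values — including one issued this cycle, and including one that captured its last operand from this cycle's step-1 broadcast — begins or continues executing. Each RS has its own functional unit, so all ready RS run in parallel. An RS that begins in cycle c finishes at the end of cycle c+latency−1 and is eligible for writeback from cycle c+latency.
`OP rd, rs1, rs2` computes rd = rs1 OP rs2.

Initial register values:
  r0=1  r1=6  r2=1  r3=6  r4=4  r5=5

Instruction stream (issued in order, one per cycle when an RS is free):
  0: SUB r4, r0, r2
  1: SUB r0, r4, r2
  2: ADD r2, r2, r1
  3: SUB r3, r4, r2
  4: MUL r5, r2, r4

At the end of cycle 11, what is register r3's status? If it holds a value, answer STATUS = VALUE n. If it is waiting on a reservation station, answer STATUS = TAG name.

STATUS = VALUE -7

cycle 1: issue SUB r4<-Add1 // r0:1,r1:6,r2:1,r3:6,r4:Add1,r5:5
cycle 2: issue SUB r0<-Add2 // r0:Add2,r1:6,r2:1,r3:6,r4:Add1,r5:5
cycle 3: issue ADD r2<-Add3 // r0:Add2,r1:6,r2:Add3,r3:6,r4:Add1,r5:5
cycle 4: CDB Add1=0; issue SUB r3<-Add1 // r0:Add2,r1:6,r2:Add3,r3:Add1,r4:0,r5:5
cycle 5: issue MUL r5<-Mul1 // r0:Add2,r1:6,r2:Add3,r3:Add1,r4:0,r5:Mul1
cycle 6: CDB Add3=7 // r0:Add2,r1:6,r2:7,r3:Add1,r4:0,r5:Mul1
cycle 7: CDB Add2=-1 // r0:-1,r1:6,r2:7,r3:Add1,r4:0,r5:Mul1
cycle 8: - // r0:-1,r1:6,r2:7,r3:Add1,r4:0,r5:Mul1
cycle 9: CDB Add1=-7 // r0:-1,r1:6,r2:7,r3:-7,r4:0,r5:Mul1
cycle 10: - // r0:-1,r1:6,r2:7,r3:-7,r4:0,r5:Mul1
cycle 11: CDB Mul1=0 // r0:-1,r1:6,r2:7,r3:-7,r4:0,r5:0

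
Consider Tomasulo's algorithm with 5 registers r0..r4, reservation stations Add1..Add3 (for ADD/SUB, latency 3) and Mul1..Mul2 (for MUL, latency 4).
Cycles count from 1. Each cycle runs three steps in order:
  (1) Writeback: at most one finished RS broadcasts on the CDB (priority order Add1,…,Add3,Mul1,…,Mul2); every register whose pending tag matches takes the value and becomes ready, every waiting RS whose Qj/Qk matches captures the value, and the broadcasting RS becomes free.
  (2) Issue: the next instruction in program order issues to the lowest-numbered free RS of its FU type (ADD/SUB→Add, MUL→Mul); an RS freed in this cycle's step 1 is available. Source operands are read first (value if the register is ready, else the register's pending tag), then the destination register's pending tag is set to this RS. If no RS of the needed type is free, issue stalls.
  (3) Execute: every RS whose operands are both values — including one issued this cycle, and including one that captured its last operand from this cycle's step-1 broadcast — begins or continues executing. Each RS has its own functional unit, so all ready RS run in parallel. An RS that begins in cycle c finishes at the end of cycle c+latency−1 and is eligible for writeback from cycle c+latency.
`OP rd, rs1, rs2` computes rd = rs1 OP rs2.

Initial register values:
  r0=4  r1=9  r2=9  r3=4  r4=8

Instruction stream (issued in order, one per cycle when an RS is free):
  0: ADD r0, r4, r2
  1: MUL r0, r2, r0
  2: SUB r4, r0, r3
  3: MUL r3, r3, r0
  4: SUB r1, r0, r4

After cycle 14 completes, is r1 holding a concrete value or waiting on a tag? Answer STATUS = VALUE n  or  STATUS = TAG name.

cycle 1: issue ADD r0<-Add1 // r0:Add1,r1:9,r2:9,r3:4,r4:8
cycle 2: issue MUL r0<-Mul1 // r0:Mul1,r1:9,r2:9,r3:4,r4:8
cycle 3: issue SUB r4<-Add2 // r0:Mul1,r1:9,r2:9,r3:4,r4:Add2
cycle 4: CDB Add1=17; issue MUL r3<-Mul2 // r0:Mul1,r1:9,r2:9,r3:Mul2,r4:Add2
cycle 5: issue SUB r1<-Add1 // r0:Mul1,r1:Add1,r2:9,r3:Mul2,r4:Add2
cycle 6: - // r0:Mul1,r1:Add1,r2:9,r3:Mul2,r4:Add2
cycle 7: - // r0:Mul1,r1:Add1,r2:9,r3:Mul2,r4:Add2
cycle 8: CDB Mul1=153 // r0:153,r1:Add1,r2:9,r3:Mul2,r4:Add2
cycle 9: - // r0:153,r1:Add1,r2:9,r3:Mul2,r4:Add2
cycle 10: - // r0:153,r1:Add1,r2:9,r3:Mul2,r4:Add2
cycle 11: CDB Add2=149 // r0:153,r1:Add1,r2:9,r3:Mul2,r4:149
cycle 12: CDB Mul2=612 // r0:153,r1:Add1,r2:9,r3:612,r4:149
cycle 13: - // r0:153,r1:Add1,r2:9,r3:612,r4:149
cycle 14: CDB Add1=4 // r0:153,r1:4,r2:9,r3:612,r4:149

STATUS = VALUE 4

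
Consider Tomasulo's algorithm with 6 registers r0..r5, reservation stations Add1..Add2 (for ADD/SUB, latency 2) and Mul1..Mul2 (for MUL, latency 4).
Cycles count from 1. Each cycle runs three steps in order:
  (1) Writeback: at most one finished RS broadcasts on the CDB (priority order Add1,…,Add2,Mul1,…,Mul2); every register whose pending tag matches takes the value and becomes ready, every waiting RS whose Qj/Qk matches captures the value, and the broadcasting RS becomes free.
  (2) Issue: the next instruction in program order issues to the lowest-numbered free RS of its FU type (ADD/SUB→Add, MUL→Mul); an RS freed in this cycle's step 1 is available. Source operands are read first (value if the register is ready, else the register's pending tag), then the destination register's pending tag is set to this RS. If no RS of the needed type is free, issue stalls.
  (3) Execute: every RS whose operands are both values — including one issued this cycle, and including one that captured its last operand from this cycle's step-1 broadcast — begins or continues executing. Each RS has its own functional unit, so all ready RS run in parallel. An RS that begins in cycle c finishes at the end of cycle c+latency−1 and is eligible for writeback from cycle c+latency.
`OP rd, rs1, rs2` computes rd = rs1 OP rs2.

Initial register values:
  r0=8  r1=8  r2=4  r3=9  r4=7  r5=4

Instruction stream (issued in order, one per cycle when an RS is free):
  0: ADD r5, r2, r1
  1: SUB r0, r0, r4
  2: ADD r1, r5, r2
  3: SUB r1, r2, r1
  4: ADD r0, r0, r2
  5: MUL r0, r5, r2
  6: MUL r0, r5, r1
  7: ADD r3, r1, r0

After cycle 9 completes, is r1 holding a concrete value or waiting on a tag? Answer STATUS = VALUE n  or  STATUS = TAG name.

c1: issue ADD r5<-Add1 | r0:8,r1:8,r2:4,r3:9,r4:7,r5:Add1
c2: issue SUB r0<-Add2 | r0:Add2,r1:8,r2:4,r3:9,r4:7,r5:Add1
c3: CDB Add1=12; issue ADD r1<-Add1 | r0:Add2,r1:Add1,r2:4,r3:9,r4:7,r5:12
c4: CDB Add2=1; issue SUB r1<-Add2 | r0:1,r1:Add2,r2:4,r3:9,r4:7,r5:12
c5: CDB Add1=16; issue ADD r0<-Add1 | r0:Add1,r1:Add2,r2:4,r3:9,r4:7,r5:12
c6: issue MUL r0<-Mul1 | r0:Mul1,r1:Add2,r2:4,r3:9,r4:7,r5:12
c7: CDB Add1=5; issue MUL r0<-Mul2 | r0:Mul2,r1:Add2,r2:4,r3:9,r4:7,r5:12
c8: CDB Add2=-12; issue ADD r3<-Add1 | r0:Mul2,r1:-12,r2:4,r3:Add1,r4:7,r5:12
c9: - | r0:Mul2,r1:-12,r2:4,r3:Add1,r4:7,r5:12

STATUS = VALUE -12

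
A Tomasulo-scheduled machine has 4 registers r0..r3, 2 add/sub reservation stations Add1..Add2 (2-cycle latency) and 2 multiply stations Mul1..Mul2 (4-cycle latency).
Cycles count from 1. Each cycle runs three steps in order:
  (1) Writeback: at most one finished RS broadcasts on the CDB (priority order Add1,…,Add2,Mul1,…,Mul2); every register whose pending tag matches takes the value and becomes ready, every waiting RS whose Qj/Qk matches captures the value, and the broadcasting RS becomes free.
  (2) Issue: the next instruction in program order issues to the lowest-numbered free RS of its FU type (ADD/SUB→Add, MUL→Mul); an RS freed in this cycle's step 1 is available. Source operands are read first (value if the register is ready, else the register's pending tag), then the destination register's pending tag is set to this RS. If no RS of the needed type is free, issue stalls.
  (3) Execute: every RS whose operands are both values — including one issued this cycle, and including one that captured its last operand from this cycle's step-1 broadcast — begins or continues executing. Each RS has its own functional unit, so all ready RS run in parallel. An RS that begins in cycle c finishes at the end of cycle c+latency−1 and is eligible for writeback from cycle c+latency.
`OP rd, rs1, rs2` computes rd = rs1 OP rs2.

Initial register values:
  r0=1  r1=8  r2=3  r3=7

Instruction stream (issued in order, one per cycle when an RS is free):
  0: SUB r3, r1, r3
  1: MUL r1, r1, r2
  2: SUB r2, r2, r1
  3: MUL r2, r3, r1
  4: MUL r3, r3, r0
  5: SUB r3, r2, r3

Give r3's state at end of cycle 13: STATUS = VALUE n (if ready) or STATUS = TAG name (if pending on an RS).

STATUS = VALUE 23

  c1: issue SUB r3<-Add1  regs: r0:1,r1:8,r2:3,r3:Add1
  c2: issue MUL r1<-Mul1  regs: r0:1,r1:Mul1,r2:3,r3:Add1
  c3: CDB Add1=1; issue SUB r2<-Add1  regs: r0:1,r1:Mul1,r2:Add1,r3:1
  c4: issue MUL r2<-Mul2  regs: r0:1,r1:Mul1,r2:Mul2,r3:1
  c5: stall  regs: r0:1,r1:Mul1,r2:Mul2,r3:1
  c6: CDB Mul1=24; issue MUL r3<-Mul1  regs: r0:1,r1:24,r2:Mul2,r3:Mul1
  c7: issue SUB r3<-Add2  regs: r0:1,r1:24,r2:Mul2,r3:Add2
  c8: CDB Add1=-21  regs: r0:1,r1:24,r2:Mul2,r3:Add2
  c9: -  regs: r0:1,r1:24,r2:Mul2,r3:Add2
  c10: CDB Mul1=1  regs: r0:1,r1:24,r2:Mul2,r3:Add2
  c11: CDB Mul2=24  regs: r0:1,r1:24,r2:24,r3:Add2
  c12: -  regs: r0:1,r1:24,r2:24,r3:Add2
  c13: CDB Add2=23  regs: r0:1,r1:24,r2:24,r3:23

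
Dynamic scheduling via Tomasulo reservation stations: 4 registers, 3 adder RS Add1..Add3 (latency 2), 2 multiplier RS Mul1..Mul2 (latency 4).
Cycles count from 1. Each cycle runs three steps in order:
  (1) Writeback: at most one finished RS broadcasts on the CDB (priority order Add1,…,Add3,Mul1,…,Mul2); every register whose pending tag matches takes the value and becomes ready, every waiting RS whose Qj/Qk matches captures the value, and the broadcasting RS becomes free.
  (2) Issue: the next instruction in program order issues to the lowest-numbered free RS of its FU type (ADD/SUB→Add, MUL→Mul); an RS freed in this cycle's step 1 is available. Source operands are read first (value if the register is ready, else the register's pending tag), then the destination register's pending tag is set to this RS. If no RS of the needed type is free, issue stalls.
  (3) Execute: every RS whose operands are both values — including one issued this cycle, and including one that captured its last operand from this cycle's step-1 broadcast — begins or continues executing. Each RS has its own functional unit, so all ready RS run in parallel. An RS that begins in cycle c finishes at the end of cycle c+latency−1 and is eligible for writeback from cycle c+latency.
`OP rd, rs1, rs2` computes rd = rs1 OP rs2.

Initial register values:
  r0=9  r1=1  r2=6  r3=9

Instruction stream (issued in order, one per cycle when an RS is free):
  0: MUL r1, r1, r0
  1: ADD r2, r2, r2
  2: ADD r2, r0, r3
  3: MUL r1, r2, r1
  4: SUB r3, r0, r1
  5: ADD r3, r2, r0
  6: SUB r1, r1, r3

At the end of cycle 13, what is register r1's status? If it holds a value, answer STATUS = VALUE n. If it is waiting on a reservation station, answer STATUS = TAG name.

STATUS = VALUE 135

cycle 1: issue MUL r1<-Mul1 // r0:9,r1:Mul1,r2:6,r3:9
cycle 2: issue ADD r2<-Add1 // r0:9,r1:Mul1,r2:Add1,r3:9
cycle 3: issue ADD r2<-Add2 // r0:9,r1:Mul1,r2:Add2,r3:9
cycle 4: CDB Add1=12; issue MUL r1<-Mul2 // r0:9,r1:Mul2,r2:Add2,r3:9
cycle 5: CDB Add2=18; issue SUB r3<-Add1 // r0:9,r1:Mul2,r2:18,r3:Add1
cycle 6: CDB Mul1=9; issue ADD r3<-Add2 // r0:9,r1:Mul2,r2:18,r3:Add2
cycle 7: issue SUB r1<-Add3 // r0:9,r1:Add3,r2:18,r3:Add2
cycle 8: CDB Add2=27 // r0:9,r1:Add3,r2:18,r3:27
cycle 9: - // r0:9,r1:Add3,r2:18,r3:27
cycle 10: CDB Mul2=162 // r0:9,r1:Add3,r2:18,r3:27
cycle 11: - // r0:9,r1:Add3,r2:18,r3:27
cycle 12: CDB Add1=-153 // r0:9,r1:Add3,r2:18,r3:27
cycle 13: CDB Add3=135 // r0:9,r1:135,r2:18,r3:27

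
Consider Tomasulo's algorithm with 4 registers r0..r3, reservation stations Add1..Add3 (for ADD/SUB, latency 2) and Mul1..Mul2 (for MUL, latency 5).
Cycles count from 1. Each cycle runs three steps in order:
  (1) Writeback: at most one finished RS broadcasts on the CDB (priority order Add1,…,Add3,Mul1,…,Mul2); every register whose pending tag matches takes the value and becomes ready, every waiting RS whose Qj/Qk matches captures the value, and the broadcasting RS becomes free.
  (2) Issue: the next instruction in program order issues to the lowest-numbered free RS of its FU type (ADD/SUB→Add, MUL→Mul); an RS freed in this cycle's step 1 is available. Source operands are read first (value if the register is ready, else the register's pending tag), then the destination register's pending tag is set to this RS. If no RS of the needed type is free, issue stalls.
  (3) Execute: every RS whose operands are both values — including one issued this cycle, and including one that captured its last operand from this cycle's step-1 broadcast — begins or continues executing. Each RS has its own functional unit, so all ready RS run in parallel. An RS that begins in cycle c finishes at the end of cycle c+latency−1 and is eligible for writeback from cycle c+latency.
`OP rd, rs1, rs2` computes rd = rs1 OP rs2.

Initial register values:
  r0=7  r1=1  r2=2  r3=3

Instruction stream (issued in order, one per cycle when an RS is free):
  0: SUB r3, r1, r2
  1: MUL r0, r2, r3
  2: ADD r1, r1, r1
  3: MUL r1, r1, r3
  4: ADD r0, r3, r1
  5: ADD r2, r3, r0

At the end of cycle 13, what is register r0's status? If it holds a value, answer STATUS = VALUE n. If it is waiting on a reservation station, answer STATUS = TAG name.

  c1: issue SUB r3<-Add1  regs: r0:7,r1:1,r2:2,r3:Add1
  c2: issue MUL r0<-Mul1  regs: r0:Mul1,r1:1,r2:2,r3:Add1
  c3: CDB Add1=-1; issue ADD r1<-Add1  regs: r0:Mul1,r1:Add1,r2:2,r3:-1
  c4: issue MUL r1<-Mul2  regs: r0:Mul1,r1:Mul2,r2:2,r3:-1
  c5: CDB Add1=2; issue ADD r0<-Add1  regs: r0:Add1,r1:Mul2,r2:2,r3:-1
  c6: issue ADD r2<-Add2  regs: r0:Add1,r1:Mul2,r2:Add2,r3:-1
  c7: -  regs: r0:Add1,r1:Mul2,r2:Add2,r3:-1
  c8: CDB Mul1=-2  regs: r0:Add1,r1:Mul2,r2:Add2,r3:-1
  c9: -  regs: r0:Add1,r1:Mul2,r2:Add2,r3:-1
  c10: CDB Mul2=-2  regs: r0:Add1,r1:-2,r2:Add2,r3:-1
  c11: -  regs: r0:Add1,r1:-2,r2:Add2,r3:-1
  c12: CDB Add1=-3  regs: r0:-3,r1:-2,r2:Add2,r3:-1
  c13: -  regs: r0:-3,r1:-2,r2:Add2,r3:-1

STATUS = VALUE -3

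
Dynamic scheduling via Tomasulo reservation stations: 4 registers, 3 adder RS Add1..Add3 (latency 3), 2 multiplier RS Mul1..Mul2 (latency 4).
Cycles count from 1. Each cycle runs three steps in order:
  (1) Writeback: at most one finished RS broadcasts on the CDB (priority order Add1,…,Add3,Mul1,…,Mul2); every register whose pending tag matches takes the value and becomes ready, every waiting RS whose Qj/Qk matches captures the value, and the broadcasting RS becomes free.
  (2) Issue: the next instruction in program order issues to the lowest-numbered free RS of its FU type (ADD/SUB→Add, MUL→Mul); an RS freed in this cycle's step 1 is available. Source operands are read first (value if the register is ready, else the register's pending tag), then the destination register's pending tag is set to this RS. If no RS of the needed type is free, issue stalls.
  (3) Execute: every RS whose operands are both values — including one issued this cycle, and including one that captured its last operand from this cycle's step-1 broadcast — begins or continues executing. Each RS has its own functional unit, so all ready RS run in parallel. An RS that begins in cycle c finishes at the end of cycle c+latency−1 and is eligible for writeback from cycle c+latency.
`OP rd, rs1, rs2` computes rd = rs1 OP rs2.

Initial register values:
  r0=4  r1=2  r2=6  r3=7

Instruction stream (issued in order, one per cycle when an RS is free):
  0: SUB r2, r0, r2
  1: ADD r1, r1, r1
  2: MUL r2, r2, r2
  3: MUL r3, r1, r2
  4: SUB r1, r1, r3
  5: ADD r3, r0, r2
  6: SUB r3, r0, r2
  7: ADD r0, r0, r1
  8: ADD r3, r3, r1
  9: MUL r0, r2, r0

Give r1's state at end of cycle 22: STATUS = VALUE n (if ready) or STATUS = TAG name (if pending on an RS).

STATUS = VALUE -12

  c1: issue SUB r2<-Add1  regs: r0:4,r1:2,r2:Add1,r3:7
  c2: issue ADD r1<-Add2  regs: r0:4,r1:Add2,r2:Add1,r3:7
  c3: issue MUL r2<-Mul1  regs: r0:4,r1:Add2,r2:Mul1,r3:7
  c4: CDB Add1=-2; issue MUL r3<-Mul2  regs: r0:4,r1:Add2,r2:Mul1,r3:Mul2
  c5: CDB Add2=4; issue SUB r1<-Add1  regs: r0:4,r1:Add1,r2:Mul1,r3:Mul2
  c6: issue ADD r3<-Add2  regs: r0:4,r1:Add1,r2:Mul1,r3:Add2
  c7: issue SUB r3<-Add3  regs: r0:4,r1:Add1,r2:Mul1,r3:Add3
  c8: CDB Mul1=4; stall  regs: r0:4,r1:Add1,r2:4,r3:Add3
  c9: stall  regs: r0:4,r1:Add1,r2:4,r3:Add3
  c10: stall  regs: r0:4,r1:Add1,r2:4,r3:Add3
  c11: CDB Add2=8; issue ADD r0<-Add2  regs: r0:Add2,r1:Add1,r2:4,r3:Add3
  c12: CDB Add3=0; issue ADD r3<-Add3  regs: r0:Add2,r1:Add1,r2:4,r3:Add3
  c13: CDB Mul2=16; issue MUL r0<-Mul1  regs: r0:Mul1,r1:Add1,r2:4,r3:Add3
  c14: -  regs: r0:Mul1,r1:Add1,r2:4,r3:Add3
  c15: -  regs: r0:Mul1,r1:Add1,r2:4,r3:Add3
  c16: CDB Add1=-12  regs: r0:Mul1,r1:-12,r2:4,r3:Add3
  c17: -  regs: r0:Mul1,r1:-12,r2:4,r3:Add3
  c18: -  regs: r0:Mul1,r1:-12,r2:4,r3:Add3
  c19: CDB Add2=-8  regs: r0:Mul1,r1:-12,r2:4,r3:Add3
  c20: CDB Add3=-12  regs: r0:Mul1,r1:-12,r2:4,r3:-12
  c21: -  regs: r0:Mul1,r1:-12,r2:4,r3:-12
  c22: -  regs: r0:Mul1,r1:-12,r2:4,r3:-12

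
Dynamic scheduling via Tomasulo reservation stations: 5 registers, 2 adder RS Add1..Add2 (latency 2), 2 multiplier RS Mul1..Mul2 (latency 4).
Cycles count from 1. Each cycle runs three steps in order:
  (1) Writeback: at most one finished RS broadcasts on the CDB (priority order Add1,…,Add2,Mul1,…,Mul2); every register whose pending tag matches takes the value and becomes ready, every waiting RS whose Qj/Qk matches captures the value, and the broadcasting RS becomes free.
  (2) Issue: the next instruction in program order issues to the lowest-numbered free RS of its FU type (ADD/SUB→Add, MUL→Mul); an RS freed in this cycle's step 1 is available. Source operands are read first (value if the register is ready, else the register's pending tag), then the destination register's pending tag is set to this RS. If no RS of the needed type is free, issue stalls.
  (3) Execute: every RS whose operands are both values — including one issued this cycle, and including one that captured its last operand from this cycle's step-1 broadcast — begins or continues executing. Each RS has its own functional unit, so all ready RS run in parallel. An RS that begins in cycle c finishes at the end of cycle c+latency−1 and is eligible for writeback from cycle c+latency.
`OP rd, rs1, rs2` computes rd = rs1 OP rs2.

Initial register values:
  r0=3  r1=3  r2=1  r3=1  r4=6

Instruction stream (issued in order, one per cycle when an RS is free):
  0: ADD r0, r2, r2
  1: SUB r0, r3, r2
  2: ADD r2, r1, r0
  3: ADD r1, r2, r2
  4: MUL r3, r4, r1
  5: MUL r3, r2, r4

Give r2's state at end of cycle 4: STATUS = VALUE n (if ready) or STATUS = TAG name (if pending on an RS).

c1: issue ADD r0<-Add1 | r0:Add1,r1:3,r2:1,r3:1,r4:6
c2: issue SUB r0<-Add2 | r0:Add2,r1:3,r2:1,r3:1,r4:6
c3: CDB Add1=2; issue ADD r2<-Add1 | r0:Add2,r1:3,r2:Add1,r3:1,r4:6
c4: CDB Add2=0; issue ADD r1<-Add2 | r0:0,r1:Add2,r2:Add1,r3:1,r4:6

STATUS = TAG Add1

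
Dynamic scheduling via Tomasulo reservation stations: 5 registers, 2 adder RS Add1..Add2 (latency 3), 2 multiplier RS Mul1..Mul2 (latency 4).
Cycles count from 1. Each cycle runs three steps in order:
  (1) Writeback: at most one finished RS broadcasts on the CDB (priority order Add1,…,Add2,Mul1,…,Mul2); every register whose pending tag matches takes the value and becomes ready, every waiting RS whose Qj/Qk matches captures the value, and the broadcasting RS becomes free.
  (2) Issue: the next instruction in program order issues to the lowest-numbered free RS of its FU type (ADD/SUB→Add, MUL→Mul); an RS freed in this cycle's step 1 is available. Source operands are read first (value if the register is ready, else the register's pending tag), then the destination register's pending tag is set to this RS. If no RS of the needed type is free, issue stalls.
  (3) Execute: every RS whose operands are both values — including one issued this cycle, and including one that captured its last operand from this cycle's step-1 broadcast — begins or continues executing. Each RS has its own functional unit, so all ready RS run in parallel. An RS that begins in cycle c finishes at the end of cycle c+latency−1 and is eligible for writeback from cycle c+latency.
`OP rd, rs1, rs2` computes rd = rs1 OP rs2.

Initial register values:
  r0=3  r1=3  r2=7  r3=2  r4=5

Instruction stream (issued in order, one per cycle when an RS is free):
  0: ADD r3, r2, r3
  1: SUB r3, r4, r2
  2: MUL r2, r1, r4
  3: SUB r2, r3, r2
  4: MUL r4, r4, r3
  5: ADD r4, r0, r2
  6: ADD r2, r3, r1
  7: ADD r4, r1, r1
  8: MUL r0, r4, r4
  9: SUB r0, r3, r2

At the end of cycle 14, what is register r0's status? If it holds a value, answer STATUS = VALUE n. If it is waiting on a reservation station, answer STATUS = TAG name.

STATUS = TAG Mul1

  c1: issue ADD r3<-Add1  regs: r0:3,r1:3,r2:7,r3:Add1,r4:5
  c2: issue SUB r3<-Add2  regs: r0:3,r1:3,r2:7,r3:Add2,r4:5
  c3: issue MUL r2<-Mul1  regs: r0:3,r1:3,r2:Mul1,r3:Add2,r4:5
  c4: CDB Add1=9; issue SUB r2<-Add1  regs: r0:3,r1:3,r2:Add1,r3:Add2,r4:5
  c5: CDB Add2=-2; issue MUL r4<-Mul2  regs: r0:3,r1:3,r2:Add1,r3:-2,r4:Mul2
  c6: issue ADD r4<-Add2  regs: r0:3,r1:3,r2:Add1,r3:-2,r4:Add2
  c7: CDB Mul1=15; stall  regs: r0:3,r1:3,r2:Add1,r3:-2,r4:Add2
  c8: stall  regs: r0:3,r1:3,r2:Add1,r3:-2,r4:Add2
  c9: CDB Mul2=-10; stall  regs: r0:3,r1:3,r2:Add1,r3:-2,r4:Add2
  c10: CDB Add1=-17; issue ADD r2<-Add1  regs: r0:3,r1:3,r2:Add1,r3:-2,r4:Add2
  c11: stall  regs: r0:3,r1:3,r2:Add1,r3:-2,r4:Add2
  c12: stall  regs: r0:3,r1:3,r2:Add1,r3:-2,r4:Add2
  c13: CDB Add1=1; issue ADD r4<-Add1  regs: r0:3,r1:3,r2:1,r3:-2,r4:Add1
  c14: CDB Add2=-14; issue MUL r0<-Mul1  regs: r0:Mul1,r1:3,r2:1,r3:-2,r4:Add1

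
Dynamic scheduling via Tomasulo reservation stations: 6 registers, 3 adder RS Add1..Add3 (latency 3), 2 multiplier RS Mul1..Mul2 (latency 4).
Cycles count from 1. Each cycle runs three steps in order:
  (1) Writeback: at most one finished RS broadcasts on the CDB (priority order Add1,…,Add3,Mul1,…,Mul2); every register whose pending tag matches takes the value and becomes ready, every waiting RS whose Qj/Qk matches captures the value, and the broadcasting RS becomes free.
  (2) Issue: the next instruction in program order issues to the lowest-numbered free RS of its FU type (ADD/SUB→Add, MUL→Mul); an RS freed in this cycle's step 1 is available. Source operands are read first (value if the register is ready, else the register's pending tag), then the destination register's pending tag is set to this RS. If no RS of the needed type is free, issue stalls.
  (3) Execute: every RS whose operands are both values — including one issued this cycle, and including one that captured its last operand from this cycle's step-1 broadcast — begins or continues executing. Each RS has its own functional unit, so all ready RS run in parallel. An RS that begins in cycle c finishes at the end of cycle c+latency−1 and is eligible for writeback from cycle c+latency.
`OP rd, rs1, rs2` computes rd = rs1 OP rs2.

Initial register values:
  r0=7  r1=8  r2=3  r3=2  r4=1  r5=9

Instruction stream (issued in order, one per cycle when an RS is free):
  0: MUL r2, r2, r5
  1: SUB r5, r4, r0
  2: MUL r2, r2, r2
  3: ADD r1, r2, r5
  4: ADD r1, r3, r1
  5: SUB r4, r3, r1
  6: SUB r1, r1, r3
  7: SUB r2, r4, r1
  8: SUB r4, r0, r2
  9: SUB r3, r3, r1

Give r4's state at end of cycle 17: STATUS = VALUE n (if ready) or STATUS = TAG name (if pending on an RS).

cycle 1: issue MUL r2<-Mul1 // r0:7,r1:8,r2:Mul1,r3:2,r4:1,r5:9
cycle 2: issue SUB r5<-Add1 // r0:7,r1:8,r2:Mul1,r3:2,r4:1,r5:Add1
cycle 3: issue MUL r2<-Mul2 // r0:7,r1:8,r2:Mul2,r3:2,r4:1,r5:Add1
cycle 4: issue ADD r1<-Add2 // r0:7,r1:Add2,r2:Mul2,r3:2,r4:1,r5:Add1
cycle 5: CDB Add1=-6; issue ADD r1<-Add1 // r0:7,r1:Add1,r2:Mul2,r3:2,r4:1,r5:-6
cycle 6: CDB Mul1=27; issue SUB r4<-Add3 // r0:7,r1:Add1,r2:Mul2,r3:2,r4:Add3,r5:-6
cycle 7: stall // r0:7,r1:Add1,r2:Mul2,r3:2,r4:Add3,r5:-6
cycle 8: stall // r0:7,r1:Add1,r2:Mul2,r3:2,r4:Add3,r5:-6
cycle 9: stall // r0:7,r1:Add1,r2:Mul2,r3:2,r4:Add3,r5:-6
cycle 10: CDB Mul2=729; stall // r0:7,r1:Add1,r2:729,r3:2,r4:Add3,r5:-6
cycle 11: stall // r0:7,r1:Add1,r2:729,r3:2,r4:Add3,r5:-6
cycle 12: stall // r0:7,r1:Add1,r2:729,r3:2,r4:Add3,r5:-6
cycle 13: CDB Add2=723; issue SUB r1<-Add2 // r0:7,r1:Add2,r2:729,r3:2,r4:Add3,r5:-6
cycle 14: stall // r0:7,r1:Add2,r2:729,r3:2,r4:Add3,r5:-6
cycle 15: stall // r0:7,r1:Add2,r2:729,r3:2,r4:Add3,r5:-6
cycle 16: CDB Add1=725; issue SUB r2<-Add1 // r0:7,r1:Add2,r2:Add1,r3:2,r4:Add3,r5:-6
cycle 17: stall // r0:7,r1:Add2,r2:Add1,r3:2,r4:Add3,r5:-6

STATUS = TAG Add3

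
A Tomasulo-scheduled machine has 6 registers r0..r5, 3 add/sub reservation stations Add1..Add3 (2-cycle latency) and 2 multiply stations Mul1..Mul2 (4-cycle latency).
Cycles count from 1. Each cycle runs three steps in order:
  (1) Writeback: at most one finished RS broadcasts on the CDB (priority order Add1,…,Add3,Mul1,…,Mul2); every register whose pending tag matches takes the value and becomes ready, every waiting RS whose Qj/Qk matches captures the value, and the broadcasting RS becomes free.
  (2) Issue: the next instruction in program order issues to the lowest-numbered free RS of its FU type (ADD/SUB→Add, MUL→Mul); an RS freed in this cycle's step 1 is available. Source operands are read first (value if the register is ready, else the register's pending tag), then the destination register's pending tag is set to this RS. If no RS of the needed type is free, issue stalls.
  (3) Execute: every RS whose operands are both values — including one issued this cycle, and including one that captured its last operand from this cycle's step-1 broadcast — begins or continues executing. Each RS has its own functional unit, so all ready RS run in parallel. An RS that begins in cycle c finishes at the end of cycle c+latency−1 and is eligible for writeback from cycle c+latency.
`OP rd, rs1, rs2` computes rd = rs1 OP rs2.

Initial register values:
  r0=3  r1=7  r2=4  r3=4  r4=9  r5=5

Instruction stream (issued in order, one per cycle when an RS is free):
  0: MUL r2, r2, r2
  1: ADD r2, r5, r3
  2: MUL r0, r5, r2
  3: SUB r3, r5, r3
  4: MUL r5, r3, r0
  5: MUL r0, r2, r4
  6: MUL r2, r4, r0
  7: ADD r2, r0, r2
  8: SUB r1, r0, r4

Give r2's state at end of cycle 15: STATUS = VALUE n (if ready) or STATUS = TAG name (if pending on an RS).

STATUS = TAG Add1

c1: issue MUL r2<-Mul1 | r0:3,r1:7,r2:Mul1,r3:4,r4:9,r5:5
c2: issue ADD r2<-Add1 | r0:3,r1:7,r2:Add1,r3:4,r4:9,r5:5
c3: issue MUL r0<-Mul2 | r0:Mul2,r1:7,r2:Add1,r3:4,r4:9,r5:5
c4: CDB Add1=9; issue SUB r3<-Add1 | r0:Mul2,r1:7,r2:9,r3:Add1,r4:9,r5:5
c5: CDB Mul1=16; issue MUL r5<-Mul1 | r0:Mul2,r1:7,r2:9,r3:Add1,r4:9,r5:Mul1
c6: CDB Add1=1; stall | r0:Mul2,r1:7,r2:9,r3:1,r4:9,r5:Mul1
c7: stall | r0:Mul2,r1:7,r2:9,r3:1,r4:9,r5:Mul1
c8: CDB Mul2=45; issue MUL r0<-Mul2 | r0:Mul2,r1:7,r2:9,r3:1,r4:9,r5:Mul1
c9: stall | r0:Mul2,r1:7,r2:9,r3:1,r4:9,r5:Mul1
c10: stall | r0:Mul2,r1:7,r2:9,r3:1,r4:9,r5:Mul1
c11: stall | r0:Mul2,r1:7,r2:9,r3:1,r4:9,r5:Mul1
c12: CDB Mul1=45; issue MUL r2<-Mul1 | r0:Mul2,r1:7,r2:Mul1,r3:1,r4:9,r5:45
c13: CDB Mul2=81; issue ADD r2<-Add1 | r0:81,r1:7,r2:Add1,r3:1,r4:9,r5:45
c14: issue SUB r1<-Add2 | r0:81,r1:Add2,r2:Add1,r3:1,r4:9,r5:45
c15: - | r0:81,r1:Add2,r2:Add1,r3:1,r4:9,r5:45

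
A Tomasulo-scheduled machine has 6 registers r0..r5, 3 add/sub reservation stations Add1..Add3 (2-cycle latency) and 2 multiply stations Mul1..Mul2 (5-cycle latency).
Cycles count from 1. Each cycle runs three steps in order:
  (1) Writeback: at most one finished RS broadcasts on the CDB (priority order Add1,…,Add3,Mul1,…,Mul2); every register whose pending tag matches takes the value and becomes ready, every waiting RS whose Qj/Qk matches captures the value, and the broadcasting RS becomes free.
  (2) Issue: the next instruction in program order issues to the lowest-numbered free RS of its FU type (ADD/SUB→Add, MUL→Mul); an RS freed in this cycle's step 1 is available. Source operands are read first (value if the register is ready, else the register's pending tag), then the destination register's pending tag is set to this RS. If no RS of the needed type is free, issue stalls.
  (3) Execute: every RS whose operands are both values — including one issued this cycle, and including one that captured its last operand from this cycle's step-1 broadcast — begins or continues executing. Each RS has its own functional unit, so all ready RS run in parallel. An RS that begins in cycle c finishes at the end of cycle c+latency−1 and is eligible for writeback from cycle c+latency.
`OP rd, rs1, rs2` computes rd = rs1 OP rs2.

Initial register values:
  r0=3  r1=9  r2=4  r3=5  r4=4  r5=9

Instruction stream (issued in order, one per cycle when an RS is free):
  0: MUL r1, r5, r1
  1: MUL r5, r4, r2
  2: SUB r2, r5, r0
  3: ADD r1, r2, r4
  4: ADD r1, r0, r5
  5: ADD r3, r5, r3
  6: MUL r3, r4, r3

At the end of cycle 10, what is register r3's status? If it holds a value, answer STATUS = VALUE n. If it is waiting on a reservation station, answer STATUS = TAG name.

STATUS = TAG Mul1

cycle 1: issue MUL r1<-Mul1 // r0:3,r1:Mul1,r2:4,r3:5,r4:4,r5:9
cycle 2: issue MUL r5<-Mul2 // r0:3,r1:Mul1,r2:4,r3:5,r4:4,r5:Mul2
cycle 3: issue SUB r2<-Add1 // r0:3,r1:Mul1,r2:Add1,r3:5,r4:4,r5:Mul2
cycle 4: issue ADD r1<-Add2 // r0:3,r1:Add2,r2:Add1,r3:5,r4:4,r5:Mul2
cycle 5: issue ADD r1<-Add3 // r0:3,r1:Add3,r2:Add1,r3:5,r4:4,r5:Mul2
cycle 6: CDB Mul1=81; stall // r0:3,r1:Add3,r2:Add1,r3:5,r4:4,r5:Mul2
cycle 7: CDB Mul2=16; stall // r0:3,r1:Add3,r2:Add1,r3:5,r4:4,r5:16
cycle 8: stall // r0:3,r1:Add3,r2:Add1,r3:5,r4:4,r5:16
cycle 9: CDB Add1=13; issue ADD r3<-Add1 // r0:3,r1:Add3,r2:13,r3:Add1,r4:4,r5:16
cycle 10: CDB Add3=19; issue MUL r3<-Mul1 // r0:3,r1:19,r2:13,r3:Mul1,r4:4,r5:16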